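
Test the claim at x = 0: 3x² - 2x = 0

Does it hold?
x = 0: LHS = 3·0² - 2·0 = 0; 0 = 0 — holds

The relation is satisfied at x = 0.

Answer: Yes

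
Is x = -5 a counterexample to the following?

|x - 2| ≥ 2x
Substitute x = -5 into the relation:
x = -5: LHS = |(-5) - 2| = |-7| = 7, RHS = 2·(-5) = -10; 7 ≥ -10 — holds

The claim holds here, so x = -5 is not a counterexample. (A counterexample exists elsewhere, e.g. x = 1.)

Answer: No, x = -5 is not a counterexample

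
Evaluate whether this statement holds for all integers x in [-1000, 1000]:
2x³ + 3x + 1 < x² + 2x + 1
The claim fails at x = 0:
x = 0: LHS = 2·0³ + 3·0 + 1 = 1, RHS = 0² + 2·0 + 1 = 1; 1 < 1 — FAILS

Because a single integer refutes it, the statement is false.

Answer: False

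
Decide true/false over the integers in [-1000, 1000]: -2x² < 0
The claim fails at x = 0:
x = 0: LHS = -2·0² = 0; 0 < 0 — FAILS

Because a single integer refutes it, the statement is false.

Answer: False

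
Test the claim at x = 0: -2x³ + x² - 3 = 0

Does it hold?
x = 0: LHS = -2·0³ + 0² - 3 = -3; -3 = 0 — FAILS

The relation fails at x = 0, so x = 0 is a counterexample.

Answer: No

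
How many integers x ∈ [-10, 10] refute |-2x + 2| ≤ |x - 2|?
Counterexamples in [-10, 10]: {-10, -9, -8, -7, -6, -5, -4, -3, -2, -1, 2, 3, 4, 5, 6, 7, 8, 9, 10}.

Counting them gives 19 values.

Answer: 19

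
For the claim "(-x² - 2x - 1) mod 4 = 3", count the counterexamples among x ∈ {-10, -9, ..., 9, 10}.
Counterexamples in [-10, 10]: {-9, -7, -5, -3, -1, 1, 3, 5, 7, 9}.

Counting them gives 10 values.

Answer: 10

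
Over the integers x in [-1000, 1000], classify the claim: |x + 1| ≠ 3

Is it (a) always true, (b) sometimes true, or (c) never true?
Holds at x = 0: LHS = |0 + 1| = |1| = 1; 1 ≠ 3 — holds
Fails at x = 2: LHS = |2 + 1| = |3| = 3; 3 ≠ 3 — FAILS
It is satisfied by some integers in the range but not all.

Answer: Sometimes true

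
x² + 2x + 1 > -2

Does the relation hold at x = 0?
x = 0: LHS = 0² + 2·0 + 1 = 1; 1 > -2 — holds

The relation is satisfied at x = 0.

Answer: Yes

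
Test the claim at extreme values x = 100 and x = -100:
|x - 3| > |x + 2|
x = 100: LHS = |100 - 3| = |97| = 97, RHS = |100 + 2| = |102| = 102; 97 > 102 — FAILS
x = -100: LHS = |(-100) - 3| = |-103| = 103, RHS = |(-100) + 2| = |-98| = 98; 103 > 98 — holds

Answer: Partially: fails for x = 100, holds for x = -100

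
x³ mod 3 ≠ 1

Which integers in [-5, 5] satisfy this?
Holds for: {-4, -3, -1, 0, 2, 3, 5}
Fails for: {-5, -2, 1, 4}

Answer: {-4, -3, -1, 0, 2, 3, 5}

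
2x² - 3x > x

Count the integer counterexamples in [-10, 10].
Counterexamples in [-10, 10]: {0, 1, 2}.

Counting them gives 3 values.

Answer: 3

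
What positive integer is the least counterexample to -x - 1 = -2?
Testing positive integers:
x = 1: LHS = -1 - 1 = -2; -2 = -2 — holds
x = 2: LHS = -2 - 1 = -3; -3 = -2 — FAILS  ← smallest positive counterexample

Answer: x = 2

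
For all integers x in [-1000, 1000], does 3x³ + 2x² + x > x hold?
The claim fails at x = 0:
x = 0: LHS = 3·0³ + 2·0² + 0 = 0; 0 > 0 — FAILS

Because a single integer refutes it, the statement is false.

Answer: False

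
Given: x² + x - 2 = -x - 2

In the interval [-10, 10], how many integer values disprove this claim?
Counterexamples in [-10, 10]: {-10, -9, -8, -7, -6, -5, -4, -3, -1, 1, 2, 3, 4, 5, 6, 7, 8, 9, 10}.

Counting them gives 19 values.

Answer: 19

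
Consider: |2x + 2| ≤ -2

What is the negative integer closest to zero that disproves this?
Testing negative integers from -1 downward:
x = -1: LHS = |2·(-1) + 2| = |0| = 0; 0 ≤ -2 — FAILS  ← closest negative counterexample to 0

Answer: x = -1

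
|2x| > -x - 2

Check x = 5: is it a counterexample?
Substitute x = 5 into the relation:
x = 5: LHS = |2·5| = |10| = 10, RHS = -5 - 2 = -7; 10 > -7 — holds

The relation holds at x = 5, so it is not a counterexample.

Answer: No, x = 5 is not a counterexample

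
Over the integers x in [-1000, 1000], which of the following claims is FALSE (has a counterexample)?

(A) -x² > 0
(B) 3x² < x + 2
(A) x = 0: LHS = -0² = 0; 0 > 0 — FAILS
(B) x = 1: LHS = 3·1² = 3, RHS = 1 + 2 = 3; 3 < 3 — FAILS

Answer: Both A and B are false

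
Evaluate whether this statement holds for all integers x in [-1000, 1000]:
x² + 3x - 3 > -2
The claim fails at x = 0:
x = 0: LHS = 0² + 3·0 - 3 = -3; -3 > -2 — FAILS

Because a single integer refutes it, the statement is false.

Answer: False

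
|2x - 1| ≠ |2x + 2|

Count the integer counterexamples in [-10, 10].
Track d = LHS − RHS over the integers in [-10, 10]. Equality would need d = 0, but d changes sign only between consecutive integers, jumping over 0:
x = -1: LHS = |2·(-1) - 1| = |-3| = 3, RHS = |2·(-1) + 2| = |0| = 0; 3 ≠ 0 — holds  (d = 3)
x = 0: LHS = |2·0 - 1| = |-1| = 1, RHS = |2·0 + 2| = |2| = 2; 1 ≠ 2 — holds  (d = -1)
Away from these crossings d keeps a constant sign, and checking every integer in [-10, 10] confirms d ≠ 0 throughout. Hence the two sides are never equal, so the relation holds for every integer in [-10, 10].

No counterexample appears in that range.

Answer: 0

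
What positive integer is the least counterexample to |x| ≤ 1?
Testing positive integers:
x = 1: LHS = |1| = 1; 1 ≤ 1 — holds
x = 2: LHS = |2| = 2; 2 ≤ 1 — FAILS  ← smallest positive counterexample

Answer: x = 2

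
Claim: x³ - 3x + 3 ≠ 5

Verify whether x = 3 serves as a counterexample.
Substitute x = 3 into the relation:
x = 3: LHS = 3³ - 3·3 + 3 = 21; 21 ≠ 5 — holds

The claim holds here, so x = 3 is not a counterexample. (A counterexample exists elsewhere, e.g. x = -1.)

Answer: No, x = 3 is not a counterexample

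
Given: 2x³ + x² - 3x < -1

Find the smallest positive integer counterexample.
Testing positive integers:
x = 1: LHS = 2·1³ + 1² - 3·1 = 0; 0 < -1 — FAILS  ← smallest positive counterexample

Answer: x = 1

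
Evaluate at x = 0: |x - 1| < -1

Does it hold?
x = 0: LHS = |0 - 1| = |-1| = 1; 1 < -1 — FAILS

The relation fails at x = 0, so x = 0 is a counterexample.

Answer: No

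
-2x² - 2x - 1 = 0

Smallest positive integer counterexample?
Testing positive integers:
x = 1: LHS = -2·1² - 2·1 - 1 = -5; -5 = 0 — FAILS  ← smallest positive counterexample

Answer: x = 1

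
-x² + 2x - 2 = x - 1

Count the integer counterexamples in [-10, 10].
Counterexamples in [-10, 10]: {-10, -9, -8, -7, -6, -5, -4, -3, -2, -1, 0, 1, 2, 3, 4, 5, 6, 7, 8, 9, 10}.

Counting them gives 21 values.

Answer: 21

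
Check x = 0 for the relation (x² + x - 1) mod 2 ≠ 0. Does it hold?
x = 0: LHS = (0² + 0 - 1) mod 2 = (-1) mod 2 = 1; 1 ≠ 0 — holds

The relation is satisfied at x = 0.

Answer: Yes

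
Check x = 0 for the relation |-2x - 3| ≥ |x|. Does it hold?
x = 0: LHS = |-2·0 - 3| = |-3| = 3, RHS = |0| = 0; 3 ≥ 0 — holds

The relation is satisfied at x = 0.

Answer: Yes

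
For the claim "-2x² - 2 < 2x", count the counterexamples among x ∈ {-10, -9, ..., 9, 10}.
Over all integers in [-10, 10], LHS − RHS is largest at x = 0, where it equals -2:
x = 0: LHS = -2·0² - 2 = -2, RHS = 2·0 = 0; -2 < 0 — holds
At the ends of the range:
x = -10: LHS = -2·(-10)² - 2 = -202, RHS = 2·(-10) = -20; -202 < -20 — holds
x = 10: LHS = -2·10² - 2 = -202, RHS = 2·10 = 20; -202 < 20 — holds
Hence LHS − RHS is never zero or positive, i.e. LHS < RHS throughout, so the relation holds for every integer in [-10, 10].

No counterexample appears in that range.

Answer: 0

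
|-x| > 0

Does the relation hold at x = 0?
x = 0: LHS = |-0| = |0| = 0; 0 > 0 — FAILS

The relation fails at x = 0, so x = 0 is a counterexample.

Answer: No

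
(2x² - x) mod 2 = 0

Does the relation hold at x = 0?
x = 0: LHS = (2·0² - 0) mod 2 = 0 mod 2 = 0; 0 = 0 — holds

The relation is satisfied at x = 0.

Answer: Yes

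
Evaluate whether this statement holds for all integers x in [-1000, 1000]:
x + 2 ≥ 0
The claim fails at x = -3:
x = -3: LHS = (-3) + 2 = -1; -1 ≥ 0 — FAILS

Because a single integer refutes it, the statement is false.

Answer: False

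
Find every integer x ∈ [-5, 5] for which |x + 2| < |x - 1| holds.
Holds for: {-5, -4, -3, -2, -1}
Fails for: {0, 1, 2, 3, 4, 5}

Answer: {-5, -4, -3, -2, -1}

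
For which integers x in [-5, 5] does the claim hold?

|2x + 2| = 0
Holds for: {-1}
Fails for: {-5, -4, -3, -2, 0, 1, 2, 3, 4, 5}

Answer: {-1}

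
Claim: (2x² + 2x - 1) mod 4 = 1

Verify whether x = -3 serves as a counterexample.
Substitute x = -3 into the relation:
x = -3: LHS = (2·(-3)² + 2·(-3) - 1) mod 4 = 11 mod 4 = 3; 3 = 1 — FAILS

Since the claim fails at x = -3, this value is a counterexample.

Answer: Yes, x = -3 is a counterexample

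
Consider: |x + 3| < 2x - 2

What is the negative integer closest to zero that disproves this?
Testing negative integers from -1 downward:
x = -1: LHS = |(-1) + 3| = |2| = 2, RHS = 2·(-1) - 2 = -4; 2 < -4 — FAILS  ← closest negative counterexample to 0

Answer: x = -1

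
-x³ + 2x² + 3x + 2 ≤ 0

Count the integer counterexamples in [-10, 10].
Counterexamples in [-10, 10]: {-10, -9, -8, -7, -6, -5, -4, -3, -2, -1, 0, 1, 2, 3}.

Counting them gives 14 values.

Answer: 14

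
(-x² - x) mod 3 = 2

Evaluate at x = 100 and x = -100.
x = 100: LHS = (-100² - 100) mod 3 = (-10100) mod 3 = 1; 1 = 2 — FAILS
x = -100: LHS = (-(-100)² - (-100)) mod 3 = (-9900) mod 3 = 0; 0 = 2 — FAILS

Answer: No, fails for both x = 100 and x = -100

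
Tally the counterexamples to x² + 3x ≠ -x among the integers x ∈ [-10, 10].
Counterexamples in [-10, 10]: {-4, 0}.

Counting them gives 2 values.

Answer: 2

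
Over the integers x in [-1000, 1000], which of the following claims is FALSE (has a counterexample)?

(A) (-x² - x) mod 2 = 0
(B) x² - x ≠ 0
(A) For a polynomial with integer coefficients, its value mod 2 depends only on x mod 2, so it suffices to check one representative of each residue class, x = 0, 1:
x = 0: LHS = (-0² - 0) mod 2 = 0 mod 2 = 0; 0 = 0 — holds
x = 1: LHS = (-1² - 1) mod 2 = (-2) mod 2 = 0; 0 = 0 — holds
The relation holds in every residue class, so the relation holds for every integer in [-1000, 1000].

(B) x = 0: LHS = 0² - 0 = 0; 0 ≠ 0 — FAILS

Only (B) has a counterexample.

Answer: B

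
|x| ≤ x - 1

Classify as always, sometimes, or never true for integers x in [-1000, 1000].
Over all integers in [-1000, 1000], LHS − RHS is smallest at x = 0, where it equals 1:
x = 0: LHS = |0| = 0, RHS = 0 - 1 = -1; 0 ≤ -1 — FAILS
At the ends of the range:
x = -1000: LHS = |-1000| = 1000, RHS = (-1000) - 1 = -1001; 1000 ≤ -1001 — FAILS
x = 1000: LHS = |1000| = 1000, RHS = 1000 - 1 = 999; 1000 ≤ 999 — FAILS
Hence LHS − RHS is never zero or negative, i.e. LHS > RHS throughout, so the claimed relation (≤) fails for every integer in [-1000, 1000].

No integer in the range satisfies it.

Answer: Never true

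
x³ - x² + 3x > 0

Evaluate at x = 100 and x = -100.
x = 100: LHS = 100³ - 100² + 3·100 = 990300; 990300 > 0 — holds
x = -100: LHS = (-100)³ - (-100)² + 3·(-100) = -1010300; -1010300 > 0 — FAILS

Answer: Partially: holds for x = 100, fails for x = -100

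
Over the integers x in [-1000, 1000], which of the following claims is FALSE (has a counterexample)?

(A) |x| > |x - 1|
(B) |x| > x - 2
(A) x = 0: LHS = |0| = 0, RHS = |0 - 1| = |-1| = 1; 0 > 1 — FAILS

(B) Over all integers in [-1000, 1000], LHS − RHS is smallest at x = 0, where it equals 2:
x = 0: LHS = |0| = 0, RHS = 0 - 2 = -2; 0 > -2 — holds
At the ends of the range:
x = -1000: LHS = |-1000| = 1000, RHS = (-1000) - 2 = -1002; 1000 > -1002 — holds
x = 1000: LHS = |1000| = 1000, RHS = 1000 - 2 = 998; 1000 > 998 — holds
Hence LHS − RHS is never zero or negative, i.e. LHS > RHS throughout, so the relation holds for every integer in [-1000, 1000].

Only (A) has a counterexample.

Answer: A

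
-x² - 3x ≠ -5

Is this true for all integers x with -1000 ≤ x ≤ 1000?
Track d = LHS − RHS over the integers in [-1000, 1000]. Equality would need d = 0, but d changes sign only between consecutive integers, jumping over 0:
x = -5: LHS = -(-5)² - 3·(-5) = -10; -10 ≠ -5 — holds  (d = -5)
x = -4: LHS = -(-4)² - 3·(-4) = -4; -4 ≠ -5 — holds  (d = 1)
x = 1: LHS = -1² - 3·1 = -4; -4 ≠ -5 — holds  (d = 1)
x = 2: LHS = -2² - 3·2 = -10; -10 ≠ -5 — holds  (d = -5)
Away from these crossings d keeps a constant sign, and checking every integer in [-1000, 1000] confirms d ≠ 0 throughout. Hence the two sides are never equal, so the relation holds for every integer in [-1000, 1000].

No counterexample exists.

Answer: True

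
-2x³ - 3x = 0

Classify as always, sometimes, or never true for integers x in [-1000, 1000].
Holds at x = 0: LHS = -2·0³ - 3·0 = 0; 0 = 0 — holds
Fails at x = 1: LHS = -2·1³ - 3·1 = -5; -5 = 0 — FAILS
It is satisfied by some integers in the range but not all.

Answer: Sometimes true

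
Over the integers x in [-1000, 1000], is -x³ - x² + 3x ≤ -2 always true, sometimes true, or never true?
Holds at x = -1: LHS = -(-1)³ - (-1)² + 3·(-1) = -3; -3 ≤ -2 — holds
Fails at x = 0: LHS = -0³ - 0² + 3·0 = 0; 0 ≤ -2 — FAILS
It is satisfied by some integers in the range but not all.

Answer: Sometimes true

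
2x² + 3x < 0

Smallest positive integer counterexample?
Testing positive integers:
x = 1: LHS = 2·1² + 3·1 = 5; 5 < 0 — FAILS  ← smallest positive counterexample

Answer: x = 1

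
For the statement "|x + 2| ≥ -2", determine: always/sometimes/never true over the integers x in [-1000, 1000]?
An absolute value is never negative, so the left side is ≥ 0 for every x, while the right side is -2. Tightest case in [-1000, 1000] is x = -2:
x = -2: LHS = |(-2) + 2| = |0| = 0; 0 ≥ -2 — holds
Hence LHS − RHS is never negative, i.e. LHS ≥ RHS throughout, so the relation holds for every integer in [-1000, 1000].

No counterexample exists.

Answer: Always true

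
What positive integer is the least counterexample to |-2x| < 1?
Testing positive integers:
x = 1: LHS = |-2·1| = |-2| = 2; 2 < 1 — FAILS  ← smallest positive counterexample

Answer: x = 1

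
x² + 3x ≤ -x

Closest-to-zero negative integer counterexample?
Testing negative integers from -1 downward:
x = -1: LHS = (-1)² + 3·(-1) = -2, RHS = -(-1) = 1; -2 ≤ 1 — holds
x = -2: LHS = (-2)² + 3·(-2) = -2, RHS = -(-2) = 2; -2 ≤ 2 — holds
x = -3: LHS = (-3)² + 3·(-3) = 0, RHS = -(-3) = 3; 0 ≤ 3 — holds
x = -4: LHS = (-4)² + 3·(-4) = 4, RHS = -(-4) = 4; 4 ≤ 4 — holds
x = -5: LHS = (-5)² + 3·(-5) = 10, RHS = -(-5) = 5; 10 ≤ 5 — FAILS  ← closest negative counterexample to 0

Answer: x = -5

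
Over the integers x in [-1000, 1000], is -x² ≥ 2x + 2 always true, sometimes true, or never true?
Over all integers in [-1000, 1000], LHS − RHS is largest at x = -1, where it equals -1:
x = -1: LHS = -(-1)² = -1, RHS = 2·(-1) + 2 = 0; -1 ≥ 0 — FAILS
At the ends of the range:
x = -1000: LHS = -(-1000)² = -1000000, RHS = 2·(-1000) + 2 = -1998; -1000000 ≥ -1998 — FAILS
x = 1000: LHS = -1000² = -1000000, RHS = 2·1000 + 2 = 2002; -1000000 ≥ 2002 — FAILS
Hence LHS − RHS is never zero or positive, i.e. LHS < RHS throughout, so the claimed relation (≥) fails for every integer in [-1000, 1000].

No integer in the range satisfies it.

Answer: Never true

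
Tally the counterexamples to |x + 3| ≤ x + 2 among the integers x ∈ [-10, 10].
Counterexamples in [-10, 10]: {-10, -9, -8, -7, -6, -5, -4, -3, -2, -1, 0, 1, 2, 3, 4, 5, 6, 7, 8, 9, 10}.

Counting them gives 21 values.

Answer: 21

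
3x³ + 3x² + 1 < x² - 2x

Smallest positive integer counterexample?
Testing positive integers:
x = 1: LHS = 3·1³ + 3·1² + 1 = 7, RHS = 1² - 2·1 = -1; 7 < -1 — FAILS  ← smallest positive counterexample

Answer: x = 1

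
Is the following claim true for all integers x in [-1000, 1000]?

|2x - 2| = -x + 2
The claim fails at x = 1:
x = 1: LHS = |2·1 - 2| = |0| = 0, RHS = -1 + 2 = 1; 0 = 1 — FAILS

Because a single integer refutes it, the statement is false.

Answer: False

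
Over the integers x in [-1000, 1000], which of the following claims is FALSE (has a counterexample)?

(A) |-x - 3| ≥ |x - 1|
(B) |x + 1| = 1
(A) x = -2: LHS = |-(-2) - 3| = |-1| = 1, RHS = |(-2) - 1| = |-3| = 3; 1 ≥ 3 — FAILS
(B) x = 1: LHS = |1 + 1| = |2| = 2; 2 = 1 — FAILS

Answer: Both A and B are false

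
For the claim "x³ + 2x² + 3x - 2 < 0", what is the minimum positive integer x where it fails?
Testing positive integers:
x = 1: LHS = 1³ + 2·1² + 3·1 - 2 = 4; 4 < 0 — FAILS  ← smallest positive counterexample

Answer: x = 1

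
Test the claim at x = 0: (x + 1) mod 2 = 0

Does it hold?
x = 0: LHS = (0 + 1) mod 2 = 1 mod 2 = 1; 1 = 0 — FAILS

The relation fails at x = 0, so x = 0 is a counterexample.

Answer: No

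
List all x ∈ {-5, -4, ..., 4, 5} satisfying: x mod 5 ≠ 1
Holds for: {-5, -3, -2, -1, 0, 2, 3, 4, 5}
Fails for: {-4, 1}

Answer: {-5, -3, -2, -1, 0, 2, 3, 4, 5}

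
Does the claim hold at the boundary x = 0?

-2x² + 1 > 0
x = 0: LHS = -2·0² + 1 = 1; 1 > 0 — holds

The relation is satisfied at x = 0.

Answer: Yes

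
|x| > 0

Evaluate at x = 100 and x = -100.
x = 100: LHS = |100| = 100; 100 > 0 — holds
x = -100: LHS = |-100| = 100; 100 > 0 — holds

Answer: Yes, holds for both x = 100 and x = -100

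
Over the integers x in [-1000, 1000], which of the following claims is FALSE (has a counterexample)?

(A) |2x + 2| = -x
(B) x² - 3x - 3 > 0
(A) x = 0: LHS = |2·0 + 2| = |2| = 2, RHS = -0 = 0; 2 = 0 — FAILS
(B) x = 0: LHS = 0² - 3·0 - 3 = -3; -3 > 0 — FAILS

Answer: Both A and B are false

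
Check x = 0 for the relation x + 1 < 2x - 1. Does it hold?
x = 0: LHS = 0 + 1 = 1, RHS = 2·0 - 1 = -1; 1 < -1 — FAILS

The relation fails at x = 0, so x = 0 is a counterexample.

Answer: No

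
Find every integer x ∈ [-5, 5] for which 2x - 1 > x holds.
Holds for: {2, 3, 4, 5}
Fails for: {-5, -4, -3, -2, -1, 0, 1}

Answer: {2, 3, 4, 5}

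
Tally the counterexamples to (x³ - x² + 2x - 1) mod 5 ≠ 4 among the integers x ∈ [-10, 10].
Counterexamples in [-10, 10]: {-10, -5, 0, 5, 10}.

Counting them gives 5 values.

Answer: 5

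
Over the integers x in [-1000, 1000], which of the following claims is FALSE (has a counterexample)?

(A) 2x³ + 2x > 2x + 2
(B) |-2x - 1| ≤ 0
(A) x = 0: LHS = 2·0³ + 2·0 = 0, RHS = 2·0 + 2 = 2; 0 > 2 — FAILS
(B) x = 0: LHS = |-2·0 - 1| = |-1| = 1; 1 ≤ 0 — FAILS

Answer: Both A and B are false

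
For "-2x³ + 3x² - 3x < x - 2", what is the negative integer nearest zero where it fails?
Testing negative integers from -1 downward:
x = -1: LHS = -2·(-1)³ + 3·(-1)² - 3·(-1) = 8, RHS = (-1) - 2 = -3; 8 < -3 — FAILS  ← closest negative counterexample to 0

Answer: x = -1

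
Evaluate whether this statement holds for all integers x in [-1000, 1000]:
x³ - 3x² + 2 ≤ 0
The claim fails at x = 0:
x = 0: LHS = 0³ - 3·0² + 2 = 2; 2 ≤ 0 — FAILS

Because a single integer refutes it, the statement is false.

Answer: False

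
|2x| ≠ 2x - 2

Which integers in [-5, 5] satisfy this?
Over all integers in [-5, 5], LHS − RHS is always positive; it is smallest at x = 0, where it equals 2:
x = 0: LHS = |2·0| = |0| = 0, RHS = 2·0 - 2 = -2; 0 ≠ -2 — holds
At the ends of the range:
x = -5: LHS = |2·(-5)| = |-10| = 10, RHS = 2·(-5) - 2 = -12; 10 ≠ -12 — holds
x = 5: LHS = |2·5| = |10| = 10, RHS = 2·5 - 2 = 8; 10 ≠ 8 — holds
Hence LHS − RHS is never 0, i.e. the two sides are never equal, so the relation holds for every integer in [-5, 5].

Answer: All integers in [-5, 5]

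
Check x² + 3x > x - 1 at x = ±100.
x = 100: LHS = 100² + 3·100 = 10300, RHS = 100 - 1 = 99; 10300 > 99 — holds
x = -100: LHS = (-100)² + 3·(-100) = 9700, RHS = (-100) - 1 = -101; 9700 > -101 — holds

Answer: Yes, holds for both x = 100 and x = -100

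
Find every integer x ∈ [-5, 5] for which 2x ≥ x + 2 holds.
Holds for: {2, 3, 4, 5}
Fails for: {-5, -4, -3, -2, -1, 0, 1}

Answer: {2, 3, 4, 5}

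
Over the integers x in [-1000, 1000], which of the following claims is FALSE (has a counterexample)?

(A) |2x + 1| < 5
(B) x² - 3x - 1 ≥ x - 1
(A) x = 2: LHS = |2·2 + 1| = |5| = 5; 5 < 5 — FAILS
(B) x = 1: LHS = 1² - 3·1 - 1 = -3, RHS = 1 - 1 = 0; -3 ≥ 0 — FAILS

Answer: Both A and B are false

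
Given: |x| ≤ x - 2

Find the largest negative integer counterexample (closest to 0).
Testing negative integers from -1 downward:
x = -1: LHS = |-1| = 1, RHS = (-1) - 2 = -3; 1 ≤ -3 — FAILS  ← closest negative counterexample to 0

Answer: x = -1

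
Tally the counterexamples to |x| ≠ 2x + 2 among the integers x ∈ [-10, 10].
Track d = LHS − RHS over the integers in [-10, 10]. Equality would need d = 0, but d changes sign only between consecutive integers, jumping over 0:
x = -1: LHS = |-1| = 1, RHS = 2·(-1) + 2 = 0; 1 ≠ 0 — holds  (d = 1)
x = 0: LHS = |0| = 0, RHS = 2·0 + 2 = 2; 0 ≠ 2 — holds  (d = -2)
Away from these crossings d keeps a constant sign, and checking every integer in [-10, 10] confirms d ≠ 0 throughout. Hence the two sides are never equal, so the relation holds for every integer in [-10, 10].

No counterexample appears in that range.

Answer: 0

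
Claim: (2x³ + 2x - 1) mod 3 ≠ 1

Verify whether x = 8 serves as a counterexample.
Substitute x = 8 into the relation:
x = 8: LHS = (2·8³ + 2·8 - 1) mod 3 = 1039 mod 3 = 1; 1 ≠ 1 — FAILS

Since the claim fails at x = 8, this value is a counterexample.

Answer: Yes, x = 8 is a counterexample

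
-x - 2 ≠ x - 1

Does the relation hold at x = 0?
x = 0: LHS = -0 - 2 = -2, RHS = 0 - 1 = -1; -2 ≠ -1 — holds

The relation is satisfied at x = 0.

Answer: Yes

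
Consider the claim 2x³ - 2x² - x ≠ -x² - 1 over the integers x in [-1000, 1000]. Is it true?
Track d = LHS − RHS over the integers in [-1000, 1000]. Equality would need d = 0, but d changes sign only between consecutive integers, jumping over 0:
x = -1: LHS = 2·(-1)³ - 2·(-1)² - (-1) = -3, RHS = -(-1)² - 1 = -2; -3 ≠ -2 — holds  (d = -1)
x = 0: LHS = 2·0³ - 2·0² - 0 = 0, RHS = -0² - 1 = -1; 0 ≠ -1 — holds  (d = 1)
Away from these crossings d keeps a constant sign, and checking every integer in [-1000, 1000] confirms d ≠ 0 throughout. Hence the two sides are never equal, so the relation holds for every integer in [-1000, 1000].

No counterexample exists.

Answer: True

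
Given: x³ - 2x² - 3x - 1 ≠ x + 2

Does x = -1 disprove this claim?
Substitute x = -1 into the relation:
x = -1: LHS = (-1)³ - 2·(-1)² - 3·(-1) - 1 = -1, RHS = (-1) + 2 = 1; -1 ≠ 1 — holds

The relation holds at x = -1, so it is not a counterexample.

Answer: No, x = -1 is not a counterexample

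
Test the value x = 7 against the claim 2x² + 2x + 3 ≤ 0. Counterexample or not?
Substitute x = 7 into the relation:
x = 7: LHS = 2·7² + 2·7 + 3 = 115; 115 ≤ 0 — FAILS

Since the claim fails at x = 7, this value is a counterexample.

Answer: Yes, x = 7 is a counterexample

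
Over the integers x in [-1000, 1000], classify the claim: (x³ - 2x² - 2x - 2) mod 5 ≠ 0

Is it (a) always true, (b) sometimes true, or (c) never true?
Holds at x = 0: LHS = (0³ - 2·0² - 2·0 - 2) mod 5 = (-2) mod 5 = 3; 3 ≠ 0 — holds
Fails at x = 1: LHS = (1³ - 2·1² - 2·1 - 2) mod 5 = (-5) mod 5 = 0; 0 ≠ 0 — FAILS
It is satisfied by some integers in the range but not all.

Answer: Sometimes true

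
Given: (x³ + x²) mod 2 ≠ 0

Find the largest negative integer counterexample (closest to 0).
Testing negative integers from -1 downward:
x = -1: LHS = ((-1)³ + (-1)²) mod 2 = 0 mod 2 = 0; 0 ≠ 0 — FAILS  ← closest negative counterexample to 0

Answer: x = -1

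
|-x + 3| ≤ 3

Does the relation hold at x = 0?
x = 0: LHS = |-0 + 3| = |3| = 3; 3 ≤ 3 — holds

The relation is satisfied at x = 0.

Answer: Yes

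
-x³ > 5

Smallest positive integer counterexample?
Testing positive integers:
x = 1: LHS = -1³ = -1; -1 > 5 — FAILS  ← smallest positive counterexample

Answer: x = 1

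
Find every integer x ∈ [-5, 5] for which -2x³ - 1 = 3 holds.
Track d = LHS − RHS over the integers in [-5, 5]. Equality would need d = 0, but d changes sign only between consecutive integers, jumping over 0:
x = -2: LHS = -2·(-2)³ - 1 = 15; 15 = 3 — FAILS  (d = 12)
x = -1: LHS = -2·(-1)³ - 1 = 1; 1 = 3 — FAILS  (d = -2)
Away from these crossings d keeps a constant sign, and checking every integer in [-5, 5] confirms d ≠ 0 throughout. Hence the two sides are never equal, so the claimed relation (=) fails for every integer in [-5, 5].

Answer: None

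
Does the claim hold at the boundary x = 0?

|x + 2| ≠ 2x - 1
x = 0: LHS = |0 + 2| = |2| = 2, RHS = 2·0 - 1 = -1; 2 ≠ -1 — holds

The relation is satisfied at x = 0.

Answer: Yes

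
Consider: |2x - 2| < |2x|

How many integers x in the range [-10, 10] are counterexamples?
Counterexamples in [-10, 10]: {-10, -9, -8, -7, -6, -5, -4, -3, -2, -1, 0}.

Counting them gives 11 values.

Answer: 11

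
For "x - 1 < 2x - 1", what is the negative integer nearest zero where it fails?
Testing negative integers from -1 downward:
x = -1: LHS = (-1) - 1 = -2, RHS = 2·(-1) - 1 = -3; -2 < -3 — FAILS  ← closest negative counterexample to 0

Answer: x = -1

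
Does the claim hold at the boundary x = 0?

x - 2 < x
x = 0: LHS = 0 - 2 = -2; -2 < 0 — holds

The relation is satisfied at x = 0.

Answer: Yes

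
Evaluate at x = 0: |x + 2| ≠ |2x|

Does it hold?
x = 0: LHS = |0 + 2| = |2| = 2, RHS = |2·0| = |0| = 0; 2 ≠ 0 — holds

The relation is satisfied at x = 0.

Answer: Yes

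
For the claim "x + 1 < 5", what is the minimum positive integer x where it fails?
Testing positive integers:
x = 1: LHS = 1 + 1 = 2; 2 < 5 — holds
x = 2: LHS = 2 + 1 = 3; 3 < 5 — holds
x = 3: LHS = 3 + 1 = 4; 4 < 5 — holds
x = 4: LHS = 4 + 1 = 5; 5 < 5 — FAILS  ← smallest positive counterexample

Answer: x = 4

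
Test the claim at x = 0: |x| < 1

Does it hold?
x = 0: LHS = |0| = 0; 0 < 1 — holds

The relation is satisfied at x = 0.

Answer: Yes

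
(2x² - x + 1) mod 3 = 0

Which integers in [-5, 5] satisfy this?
For a polynomial with integer coefficients, its value mod 3 depends only on x mod 3, so it suffices to check one representative of each residue class, x = 0, 1, 2:
x = 0: LHS = (2·0² - 0 + 1) mod 3 = 1 mod 3 = 1; 1 = 0 — FAILS
x = 1: LHS = (2·1² - 1 + 1) mod 3 = 2 mod 3 = 2; 2 = 0 — FAILS
x = 2: LHS = (2·2² - 2 + 1) mod 3 = 7 mod 3 = 1; 1 = 0 — FAILS
The relation fails in every residue class, so the claimed relation (=) fails for every integer in [-5, 5].

Answer: None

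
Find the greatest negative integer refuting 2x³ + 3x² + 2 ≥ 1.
Testing negative integers from -1 downward:
x = -1: LHS = 2·(-1)³ + 3·(-1)² + 2 = 3; 3 ≥ 1 — holds
x = -2: LHS = 2·(-2)³ + 3·(-2)² + 2 = -2; -2 ≥ 1 — FAILS  ← closest negative counterexample to 0

Answer: x = -2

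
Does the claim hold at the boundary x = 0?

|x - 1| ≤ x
x = 0: LHS = |0 - 1| = |-1| = 1; 1 ≤ 0 — FAILS

The relation fails at x = 0, so x = 0 is a counterexample.

Answer: No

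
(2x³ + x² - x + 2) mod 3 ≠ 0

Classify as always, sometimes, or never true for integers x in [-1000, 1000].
For a polynomial with integer coefficients, its value mod 3 depends only on x mod 3, so it suffices to check one representative of each residue class, x = 0, 1, 2:
x = 0: LHS = (2·0³ + 0² - 0 + 2) mod 3 = 2 mod 3 = 2; 2 ≠ 0 — holds
x = 1: LHS = (2·1³ + 1² - 1 + 2) mod 3 = 4 mod 3 = 1; 1 ≠ 0 — holds
x = 2: LHS = (2·2³ + 2² - 2 + 2) mod 3 = 20 mod 3 = 2; 2 ≠ 0 — holds
The relation holds in every residue class, so the relation holds for every integer in [-1000, 1000].

No counterexample exists.

Answer: Always true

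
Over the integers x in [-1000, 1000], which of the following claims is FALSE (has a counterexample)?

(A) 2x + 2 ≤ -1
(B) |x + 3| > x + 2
(A) x = 0: LHS = 2·0 + 2 = 2; 2 ≤ -1 — FAILS

(B) Over all integers in [-1000, 1000], LHS − RHS is smallest at x = 0, where it equals 1:
x = 0: LHS = |0 + 3| = |3| = 3, RHS = 0 + 2 = 2; 3 > 2 — holds
At the ends of the range:
x = -1000: LHS = |(-1000) + 3| = |-997| = 997, RHS = (-1000) + 2 = -998; 997 > -998 — holds
x = 1000: LHS = |1000 + 3| = |1003| = 1003, RHS = 1000 + 2 = 1002; 1003 > 1002 — holds
Hence LHS − RHS is never zero or negative, i.e. LHS > RHS throughout, so the relation holds for every integer in [-1000, 1000].

Only (A) has a counterexample.

Answer: A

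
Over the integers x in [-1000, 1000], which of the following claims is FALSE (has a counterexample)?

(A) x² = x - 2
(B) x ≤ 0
(A) x = 0: LHS = 0² = 0, RHS = 0 - 2 = -2; 0 = -2 — FAILS
(B) x = 1: 1 ≤ 0 — FAILS

Answer: Both A and B are false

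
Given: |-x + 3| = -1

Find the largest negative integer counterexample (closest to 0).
Testing negative integers from -1 downward:
x = -1: LHS = |-(-1) + 3| = |4| = 4; 4 = -1 — FAILS  ← closest negative counterexample to 0

Answer: x = -1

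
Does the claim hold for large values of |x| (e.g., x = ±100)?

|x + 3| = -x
x = 100: LHS = |100 + 3| = |103| = 103; 103 = -100 — FAILS
x = -100: LHS = |(-100) + 3| = |-97| = 97, RHS = -(-100) = 100; 97 = 100 — FAILS

Answer: No, fails for both x = 100 and x = -100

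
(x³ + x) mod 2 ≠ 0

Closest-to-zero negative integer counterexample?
Testing negative integers from -1 downward:
x = -1: LHS = ((-1)³ + (-1)) mod 2 = (-2) mod 2 = 0; 0 ≠ 0 — FAILS  ← closest negative counterexample to 0

Answer: x = -1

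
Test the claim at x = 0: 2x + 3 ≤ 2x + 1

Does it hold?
x = 0: LHS = 2·0 + 3 = 3, RHS = 2·0 + 1 = 1; 3 ≤ 1 — FAILS

The relation fails at x = 0, so x = 0 is a counterexample.

Answer: No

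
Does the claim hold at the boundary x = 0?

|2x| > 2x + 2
x = 0: LHS = |2·0| = |0| = 0, RHS = 2·0 + 2 = 2; 0 > 2 — FAILS

The relation fails at x = 0, so x = 0 is a counterexample.

Answer: No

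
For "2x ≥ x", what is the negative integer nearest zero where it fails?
Testing negative integers from -1 downward:
x = -1: LHS = 2·(-1) = -2; -2 ≥ -1 — FAILS  ← closest negative counterexample to 0

Answer: x = -1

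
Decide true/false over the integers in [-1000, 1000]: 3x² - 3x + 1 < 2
The claim fails at x = -1:
x = -1: LHS = 3·(-1)² - 3·(-1) + 1 = 7; 7 < 2 — FAILS

Because a single integer refutes it, the statement is false.

Answer: False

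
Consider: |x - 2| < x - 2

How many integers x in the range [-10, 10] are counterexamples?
Counterexamples in [-10, 10]: {-10, -9, -8, -7, -6, -5, -4, -3, -2, -1, 0, 1, 2, 3, 4, 5, 6, 7, 8, 9, 10}.

Counting them gives 21 values.

Answer: 21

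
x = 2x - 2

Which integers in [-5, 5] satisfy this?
Holds for: {2}
Fails for: {-5, -4, -3, -2, -1, 0, 1, 3, 4, 5}

Answer: {2}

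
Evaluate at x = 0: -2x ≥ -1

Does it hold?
x = 0: LHS = -2·0 = 0; 0 ≥ -1 — holds

The relation is satisfied at x = 0.

Answer: Yes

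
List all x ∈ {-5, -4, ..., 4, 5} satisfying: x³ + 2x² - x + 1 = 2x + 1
Holds for: {-3, 0, 1}
Fails for: {-5, -4, -2, -1, 2, 3, 4, 5}

Answer: {-3, 0, 1}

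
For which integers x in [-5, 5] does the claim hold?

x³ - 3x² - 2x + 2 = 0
Holds for: {-1}
Fails for: {-5, -4, -3, -2, 0, 1, 2, 3, 4, 5}

Answer: {-1}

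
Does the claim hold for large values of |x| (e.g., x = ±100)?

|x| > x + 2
x = 100: LHS = |100| = 100, RHS = 100 + 2 = 102; 100 > 102 — FAILS
x = -100: LHS = |-100| = 100, RHS = (-100) + 2 = -98; 100 > -98 — holds

Answer: Partially: fails for x = 100, holds for x = -100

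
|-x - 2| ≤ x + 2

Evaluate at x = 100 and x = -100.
x = 100: LHS = |-100 - 2| = |-102| = 102, RHS = 100 + 2 = 102; 102 ≤ 102 — holds
x = -100: LHS = |-(-100) - 2| = |98| = 98, RHS = (-100) + 2 = -98; 98 ≤ -98 — FAILS

Answer: Partially: holds for x = 100, fails for x = -100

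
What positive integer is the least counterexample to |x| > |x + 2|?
Testing positive integers:
x = 1: LHS = |1| = 1, RHS = |1 + 2| = |3| = 3; 1 > 3 — FAILS  ← smallest positive counterexample

Answer: x = 1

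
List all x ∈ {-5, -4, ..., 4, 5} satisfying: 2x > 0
Holds for: {1, 2, 3, 4, 5}
Fails for: {-5, -4, -3, -2, -1, 0}

Answer: {1, 2, 3, 4, 5}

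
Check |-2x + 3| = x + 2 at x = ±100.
x = 100: LHS = |-2·100 + 3| = |-197| = 197, RHS = 100 + 2 = 102; 197 = 102 — FAILS
x = -100: LHS = |-2·(-100) + 3| = |203| = 203, RHS = (-100) + 2 = -98; 203 = -98 — FAILS

Answer: No, fails for both x = 100 and x = -100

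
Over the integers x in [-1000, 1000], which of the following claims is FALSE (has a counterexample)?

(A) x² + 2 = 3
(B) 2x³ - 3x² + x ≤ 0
(A) x = 0: LHS = 0² + 2 = 2; 2 = 3 — FAILS
(B) x = 2: LHS = 2·2³ - 3·2² + 2 = 6; 6 ≤ 0 — FAILS

Answer: Both A and B are false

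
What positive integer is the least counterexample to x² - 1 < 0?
Testing positive integers:
x = 1: LHS = 1² - 1 = 0; 0 < 0 — FAILS  ← smallest positive counterexample

Answer: x = 1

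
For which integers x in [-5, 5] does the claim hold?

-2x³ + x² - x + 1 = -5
Track d = LHS − RHS over the integers in [-5, 5]. Equality would need d = 0, but d changes sign only between consecutive integers, jumping over 0:
x = 1: LHS = -2·1³ + 1² - 1 + 1 = -1; -1 = -5 — FAILS  (d = 4)
x = 2: LHS = -2·2³ + 2² - 2 + 1 = -13; -13 = -5 — FAILS  (d = -8)
Away from these crossings d keeps a constant sign, and checking every integer in [-5, 5] confirms d ≠ 0 throughout. Hence the two sides are never equal, so the claimed relation (=) fails for every integer in [-5, 5].

Answer: None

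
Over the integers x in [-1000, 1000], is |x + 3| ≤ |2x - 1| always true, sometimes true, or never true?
Holds at x = -1: LHS = |(-1) + 3| = |2| = 2, RHS = |2·(-1) - 1| = |-3| = 3; 2 ≤ 3 — holds
Fails at x = 0: LHS = |0 + 3| = |3| = 3, RHS = |2·0 - 1| = |-1| = 1; 3 ≤ 1 — FAILS
It is satisfied by some integers in the range but not all.

Answer: Sometimes true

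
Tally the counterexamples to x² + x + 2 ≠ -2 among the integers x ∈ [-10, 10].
Over all integers in [-10, 10], LHS − RHS is always positive; it is smallest at x = 0, where it equals 4:
x = 0: LHS = 0² + 0 + 2 = 2; 2 ≠ -2 — holds
At the ends of the range:
x = -10: LHS = (-10)² + (-10) + 2 = 92; 92 ≠ -2 — holds
x = 10: LHS = 10² + 10 + 2 = 112; 112 ≠ -2 — holds
Hence LHS − RHS is never 0, i.e. the two sides are never equal, so the relation holds for every integer in [-10, 10].

No counterexample appears in that range.

Answer: 0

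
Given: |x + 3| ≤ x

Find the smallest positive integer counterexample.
Testing positive integers:
x = 1: LHS = |1 + 3| = |4| = 4; 4 ≤ 1 — FAILS  ← smallest positive counterexample

Answer: x = 1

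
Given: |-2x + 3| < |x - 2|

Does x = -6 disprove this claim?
Substitute x = -6 into the relation:
x = -6: LHS = |-2·(-6) + 3| = |15| = 15, RHS = |(-6) - 2| = |-8| = 8; 15 < 8 — FAILS

Since the claim fails at x = -6, this value is a counterexample.

Answer: Yes, x = -6 is a counterexample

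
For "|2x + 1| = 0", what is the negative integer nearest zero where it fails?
Testing negative integers from -1 downward:
x = -1: LHS = |2·(-1) + 1| = |-1| = 1; 1 = 0 — FAILS  ← closest negative counterexample to 0

Answer: x = -1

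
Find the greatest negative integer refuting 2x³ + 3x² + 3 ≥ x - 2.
Testing negative integers from -1 downward:
x = -1: LHS = 2·(-1)³ + 3·(-1)² + 3 = 4, RHS = (-1) - 2 = -3; 4 ≥ -3 — holds
x = -2: LHS = 2·(-2)³ + 3·(-2)² + 3 = -1, RHS = (-2) - 2 = -4; -1 ≥ -4 — holds
x = -3: LHS = 2·(-3)³ + 3·(-3)² + 3 = -24, RHS = (-3) - 2 = -5; -24 ≥ -5 — FAILS  ← closest negative counterexample to 0

Answer: x = -3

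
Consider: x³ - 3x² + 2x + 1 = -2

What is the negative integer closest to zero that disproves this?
Testing negative integers from -1 downward:
x = -1: LHS = (-1)³ - 3·(-1)² + 2·(-1) + 1 = -5; -5 = -2 — FAILS  ← closest negative counterexample to 0

Answer: x = -1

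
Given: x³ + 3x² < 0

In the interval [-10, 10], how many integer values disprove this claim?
Counterexamples in [-10, 10]: {-3, -2, -1, 0, 1, 2, 3, 4, 5, 6, 7, 8, 9, 10}.

Counting them gives 14 values.

Answer: 14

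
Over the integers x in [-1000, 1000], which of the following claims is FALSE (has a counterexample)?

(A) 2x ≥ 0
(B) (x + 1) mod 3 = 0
(A) x = -1: LHS = 2·(-1) = -2; -2 ≥ 0 — FAILS
(B) x = 0: LHS = (0 + 1) mod 3 = 1 mod 3 = 1; 1 = 0 — FAILS

Answer: Both A and B are false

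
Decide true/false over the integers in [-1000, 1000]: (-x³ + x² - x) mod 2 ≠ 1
The claim fails at x = 1:
x = 1: LHS = (-1³ + 1² - 1) mod 2 = (-1) mod 2 = 1; 1 ≠ 1 — FAILS

Because a single integer refutes it, the statement is false.

Answer: False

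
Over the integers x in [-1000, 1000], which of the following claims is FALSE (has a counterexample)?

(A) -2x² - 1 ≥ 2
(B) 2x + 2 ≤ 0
(A) x = 0: LHS = -2·0² - 1 = -1; -1 ≥ 2 — FAILS
(B) x = 0: LHS = 2·0 + 2 = 2; 2 ≤ 0 — FAILS

Answer: Both A and B are false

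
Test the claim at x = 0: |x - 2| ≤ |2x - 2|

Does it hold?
x = 0: LHS = |0 - 2| = |-2| = 2, RHS = |2·0 - 2| = |-2| = 2; 2 ≤ 2 — holds

The relation is satisfied at x = 0.

Answer: Yes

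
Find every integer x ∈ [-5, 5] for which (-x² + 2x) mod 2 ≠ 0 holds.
Holds for: {-5, -3, -1, 1, 3, 5}
Fails for: {-4, -2, 0, 2, 4}

Answer: {-5, -3, -1, 1, 3, 5}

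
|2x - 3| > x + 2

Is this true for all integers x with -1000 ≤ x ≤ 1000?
The claim fails at x = 1:
x = 1: LHS = |2·1 - 3| = |-1| = 1, RHS = 1 + 2 = 3; 1 > 3 — FAILS

Because a single integer refutes it, the statement is false.

Answer: False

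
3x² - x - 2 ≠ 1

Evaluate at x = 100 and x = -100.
x = 100: LHS = 3·100² - 100 - 2 = 29898; 29898 ≠ 1 — holds
x = -100: LHS = 3·(-100)² - (-100) - 2 = 30098; 30098 ≠ 1 — holds

Answer: Yes, holds for both x = 100 and x = -100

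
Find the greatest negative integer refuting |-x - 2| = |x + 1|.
Testing negative integers from -1 downward:
x = -1: LHS = |-(-1) - 2| = |-1| = 1, RHS = |(-1) + 1| = |0| = 0; 1 = 0 — FAILS  ← closest negative counterexample to 0

Answer: x = -1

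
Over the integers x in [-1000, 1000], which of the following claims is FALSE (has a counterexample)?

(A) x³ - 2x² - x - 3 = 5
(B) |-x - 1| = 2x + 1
(A) x = 0: LHS = 0³ - 2·0² - 0 - 3 = -3; -3 = 5 — FAILS
(B) x = 1: LHS = |-1 - 1| = |-2| = 2, RHS = 2·1 + 1 = 3; 2 = 3 — FAILS

Answer: Both A and B are false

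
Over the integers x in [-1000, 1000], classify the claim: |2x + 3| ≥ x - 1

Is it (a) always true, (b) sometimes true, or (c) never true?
Over all integers in [-1000, 1000], LHS − RHS is smallest at x = -1, where it equals 3:
x = -1: LHS = |2·(-1) + 3| = |1| = 1, RHS = (-1) - 1 = -2; 1 ≥ -2 — holds
At the ends of the range:
x = -1000: LHS = |2·(-1000) + 3| = |-1997| = 1997, RHS = (-1000) - 1 = -1001; 1997 ≥ -1001 — holds
x = 1000: LHS = |2·1000 + 3| = |2003| = 2003, RHS = 1000 - 1 = 999; 2003 ≥ 999 — holds
Hence LHS − RHS is never negative, i.e. LHS ≥ RHS throughout, so the relation holds for every integer in [-1000, 1000].

No counterexample exists.

Answer: Always true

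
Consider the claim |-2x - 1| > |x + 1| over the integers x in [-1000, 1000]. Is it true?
The claim fails at x = 0:
x = 0: LHS = |-2·0 - 1| = |-1| = 1, RHS = |0 + 1| = |1| = 1; 1 > 1 — FAILS

Because a single integer refutes it, the statement is false.

Answer: False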